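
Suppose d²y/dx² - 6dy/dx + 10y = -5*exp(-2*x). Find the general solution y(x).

y = -5*exp(-2*x)/26 + C1*cos(x)*exp(3*x) + C2*exp(3*x)*sin(x)

Characteristic equation r² - 6r + 10 = 0 has discriminant (-6)² - 4·(10) = -4 < 0, so r = 3 ± i.
Hence y_h = C1*cos(x)*exp(3*x) + C2*exp(3*x)*sin(x).
Try y_p = A*exp(-2*x). Substituting into the equation and dividing by exp(-2*x) gives A = -5/26, so y_p = -5*exp(-2*x)/26.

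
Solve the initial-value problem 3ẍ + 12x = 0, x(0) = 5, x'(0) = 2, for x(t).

x = 5*cos(2*t) + sin(2*t)

Divide through by 3: x'' + 4x = 0.
Characteristic equation r² + 4 = 0 has discriminant (0)² - 4·(4) = -16 < 0, so r = ± 2i.
Hence x_h = C1*cos(2*t) + C2*sin(2*t).
Apply the initial conditions: x(0) = C1 = 5 and x'(0) = 2*C2 = 2. Solving gives C1 = 5, C2 = 1.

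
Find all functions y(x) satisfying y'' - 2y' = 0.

y = C2 + C1*exp(2*x)

Characteristic equation r² - 2r = 0 factors as (r - 2)r = 0, so r = 2, 0.
Hence y_h = C1*exp(2*x) + C2.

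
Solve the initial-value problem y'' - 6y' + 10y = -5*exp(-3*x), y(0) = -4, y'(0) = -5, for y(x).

y = -5*exp(-3*x)/37 - 143*cos(x)*exp(3*x)/37 + 229*exp(3*x)*sin(x)/37

Characteristic equation r² - 6r + 10 = 0 has discriminant (-6)² - 4·(10) = -4 < 0, so r = 3 ± i.
Hence y_h = C1*cos(x)*exp(3*x) + C2*exp(3*x)*sin(x).
Try y_p = A*exp(-3*x). Substituting into the equation and dividing by exp(-3*x) gives A = -5/37, so y_p = -5*exp(-3*x)/37.
General solution: y = -5*exp(-3*x)/37 + C1*cos(x)*exp(3*x) + C2*exp(3*x)*sin(x).
Apply the initial conditions: y(0) = -5/37 + C1 = -4 and y'(0) = 15/37 + C2 + 3*C1 = -5. Solving gives C1 = -143/37, C2 = 229/37.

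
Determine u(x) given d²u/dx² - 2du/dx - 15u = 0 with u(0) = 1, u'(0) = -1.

u = exp(5*x)/4 + 3*exp(-3*x)/4

Characteristic equation r² - 2r - 15 = 0 factors as (r + 3)(r - 5) = 0, so r = -3, 5.
Hence u_h = C1*exp(-3*x) + C2*exp(5*x).
Apply the initial conditions: u(0) = C1 + C2 = 1 and u'(0) = -3*C1 + 5*C2 = -1. Solving gives C1 = 3/4, C2 = 1/4.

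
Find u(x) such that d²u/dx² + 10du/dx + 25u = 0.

Characteristic equation r² + 10r + 25 = 0 has discriminant (10)² - 4·(25) = 0, so r = -5 is a repeated root.
Hence u_h = (C1 + C2*x)*exp(-5*x).

u = C1*exp(-5*x) + C2*x*exp(-5*x)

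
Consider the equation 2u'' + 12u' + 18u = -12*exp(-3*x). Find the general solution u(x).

Divide through by 2: u'' + 6u' + 9u = -6*exp(-3*x).
Characteristic equation r² + 6r + 9 = 0 has discriminant (6)² - 4·(9) = 0, so r = -3 is a repeated root.
Hence u_h = (C1 + C2*x)*exp(-3*x).
Since exp(-3*x) solves the homogeneous equation (r = -3 is a root of multiplicity 2), multiply the trial by x^2. Try u_p = A*x^2*exp(-3*x). Substituting into the equation and dividing by exp(-3*x) gives A = -3, so u_p = -3*x^2*exp(-3*x).

u = C1*exp(-3*x) - 3*x**2*exp(-3*x) + C2*x*exp(-3*x)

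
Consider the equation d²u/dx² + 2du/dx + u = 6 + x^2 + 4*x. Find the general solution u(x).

Characteristic equation r² + 2r + 1 = 0 has discriminant (2)² - 4·(1) = 0, so r = -1 is a repeated root.
Hence u_h = (C1 + C2*x)*exp(-x).
For the particular solution try u_p = A0 + A1*x + A2*x^2. Substituting and matching coefficients of each power of x gives A0 = 4, A1 = 0, A2 = 1, so u_p = 4 + x^2.

u = 4 + x**2 + C1*exp(-x) + C2*x*exp(-x)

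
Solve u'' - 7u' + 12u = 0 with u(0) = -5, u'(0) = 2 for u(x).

u = -22*exp(3*x) + 17*exp(4*x)

Characteristic equation r² - 7r + 12 = 0 factors as (r - 3)(r - 4) = 0, so r = 3, 4.
Hence u_h = C1*exp(3*x) + C2*exp(4*x).
Apply the initial conditions: u(0) = C1 + C2 = -5 and u'(0) = 3*C1 + 4*C2 = 2. Solving gives C1 = -22, C2 = 17.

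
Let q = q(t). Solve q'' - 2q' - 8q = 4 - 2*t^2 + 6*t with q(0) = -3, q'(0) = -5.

q = -7/32 - 155*exp(4*t)/96 - 7*exp(-2*t)/6 - 7*t/8 + t**2/4

Characteristic equation r² - 2r - 8 = 0 factors as (r - 4)(r + 2) = 0, so r = 4, -2.
Hence q_h = C1*exp(4*t) + C2*exp(-2*t).
For the particular solution try q_p = A0 + A1*t + A2*t^2. Substituting and matching coefficients of each power of t gives A0 = -7/32, A1 = -7/8, A2 = 1/4, so q_p = -7/32 - 7*t/8 + t^2/4.
General solution: q = -7/32 - 7*t/8 + t^2/4 + C1*exp(4*t) + C2*exp(-2*t).
Apply the initial conditions: q(0) = -7/32 + C1 + C2 = -3 and q'(0) = -7/8 - 2*C2 + 4*C1 = -5. Solving gives C1 = -155/96, C2 = -7/6.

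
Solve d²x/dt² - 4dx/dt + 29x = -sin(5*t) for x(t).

Characteristic equation r² - 4r + 29 = 0 has discriminant (-4)² - 4·(29) = -100 < 0, so r = 2 ± 5i.
Hence x_h = C1*cos(5*t)*exp(2*t) + C2*exp(2*t)*sin(5*t).
Try x_p = A*cos(5*t) + B*sin(5*t). Substituting and equating the coefficients of cos(5t) and sin(5t) gives A = -5/104, B = -1/104, so x_p = -5*cos(5*t)/104 - sin(5*t)/104.

x = -5*cos(5*t)/104 - sin(5*t)/104 + C1*cos(5*t)*exp(2*t) + C2*exp(2*t)*sin(5*t)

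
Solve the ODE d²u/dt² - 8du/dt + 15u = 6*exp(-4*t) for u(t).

Characteristic equation r² - 8r + 15 = 0 factors as (r - 5)(r - 3) = 0, so r = 5, 3.
Hence u_h = C1*exp(5*t) + C2*exp(3*t).
Try u_p = A*exp(-4*t). Substituting into the equation and dividing by exp(-4*t) gives A = 2/21, so u_p = 2*exp(-4*t)/21.

u = 2*exp(-4*t)/21 + C1*exp(5*t) + C2*exp(3*t)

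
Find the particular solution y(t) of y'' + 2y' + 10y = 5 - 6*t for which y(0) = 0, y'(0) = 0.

y = 31/50 - 3*t/5 - 31*cos(3*t)*exp(-t)/50 - exp(-t)*sin(3*t)/150

Characteristic equation r² + 2r + 10 = 0 has discriminant (2)² - 4·(10) = -36 < 0, so r = -1 ± 3i.
Hence y_h = C1*cos(3*t)*exp(-t) + C2*exp(-t)*sin(3*t).
For the particular solution try y_p = A0 + A1*t. Substituting and matching coefficients of each power of t gives A0 = 31/50, A1 = -3/5, so y_p = 31/50 - 3*t/5.
General solution: y = 31/50 - 3*t/5 + C1*cos(3*t)*exp(-t) + C2*exp(-t)*sin(3*t).
Apply the initial conditions: y(0) = 31/50 + C1 = 0 and y'(0) = -3/5 - C1 + 3*C2 = 0. Solving gives C1 = -31/50, C2 = -1/150.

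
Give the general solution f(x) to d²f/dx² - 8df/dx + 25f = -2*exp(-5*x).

f = -exp(-5*x)/45 + C1*cos(3*x)*exp(4*x) + C2*exp(4*x)*sin(3*x)

Characteristic equation r² - 8r + 25 = 0 has discriminant (-8)² - 4·(25) = -36 < 0, so r = 4 ± 3i.
Hence f_h = C1*cos(3*x)*exp(4*x) + C2*exp(4*x)*sin(3*x).
Try f_p = A*exp(-5*x). Substituting into the equation and dividing by exp(-5*x) gives A = -1/45, so f_p = -exp(-5*x)/45.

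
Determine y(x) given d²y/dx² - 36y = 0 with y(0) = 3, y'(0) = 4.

Characteristic equation r² - 36 = 0 factors as (r + 6)(r - 6) = 0, so r = -6, 6.
Hence y_h = C1*exp(-6*x) + C2*exp(6*x).
Apply the initial conditions: y(0) = C1 + C2 = 3 and y'(0) = -6*C1 + 6*C2 = 4. Solving gives C1 = 7/6, C2 = 11/6.

y = 7*exp(-6*x)/6 + 11*exp(6*x)/6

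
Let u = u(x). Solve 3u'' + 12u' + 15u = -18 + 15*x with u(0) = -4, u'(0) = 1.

u = -2 + x - 4*exp(-2*x)*sin(x) - 2*cos(x)*exp(-2*x)

Divide through by 3: u'' + 4u' + 5u = -6 + 5*x.
Characteristic equation r² + 4r + 5 = 0 has discriminant (4)² - 4·(5) = -4 < 0, so r = -2 ± i.
Hence u_h = C1*cos(x)*exp(-2*x) + C2*exp(-2*x)*sin(x).
For the particular solution try u_p = A0 + A1*x. Substituting and matching coefficients of each power of x gives A0 = -2, A1 = 1, so u_p = -2 + x.
General solution: u = -2 + x + C1*cos(x)*exp(-2*x) + C2*exp(-2*x)*sin(x).
Apply the initial conditions: u(0) = -2 + C1 = -4 and u'(0) = 1 + C2 - 2*C1 = 1. Solving gives C1 = -2, C2 = -4.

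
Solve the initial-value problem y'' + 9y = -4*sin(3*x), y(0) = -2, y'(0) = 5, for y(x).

Characteristic equation r² + 9 = 0 has discriminant (0)² - 4·(9) = -36 < 0, so r = ± 3i.
Hence y_h = C1*cos(3*x) + C2*sin(3*x).
Since ±3i are characteristic roots, multiply the trial by x. Try y_p = x*(A*cos(3*x) + B*sin(3*x)). Substituting and equating the coefficients of cos(3x) and sin(3x) gives A = 2/3, B = 0, so y_p = 2*x*cos(3*x)/3.
General solution: y = C1*cos(3*x) + C2*sin(3*x) + 2*x*cos(3*x)/3.
Apply the initial conditions: y(0) = C1 = -2 and y'(0) = 2/3 + 3*C2 = 5. Solving gives C1 = -2, C2 = 13/9.

y = -2*cos(3*x) + 13*sin(3*x)/9 + 2*x*cos(3*x)/3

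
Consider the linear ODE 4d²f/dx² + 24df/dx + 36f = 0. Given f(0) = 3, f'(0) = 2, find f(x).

Divide through by 4: f'' + 6f' + 9f = 0.
Characteristic equation r² + 6r + 9 = 0 has discriminant (6)² - 4·(9) = 0, so r = -3 is a repeated root.
Hence f_h = (C1 + C2*x)*exp(-3*x).
Apply the initial conditions: f(0) = C1 = 3 and f'(0) = C2 - 3*C1 = 2. Solving gives C1 = 3, C2 = 11.

f = 3*exp(-3*x) + 11*x*exp(-3*x)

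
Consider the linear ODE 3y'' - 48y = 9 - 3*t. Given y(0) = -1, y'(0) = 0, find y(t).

Divide through by 3: y'' - 16y = 3 - t.
Characteristic equation r² - 16 = 0 factors as (r + 4)(r - 4) = 0, so r = -4, 4.
Hence y_h = C1*exp(-4*t) + C2*exp(4*t).
For the particular solution try y_p = A0 + A1*t. Substituting and matching coefficients of each power of t gives A0 = -3/16, A1 = 1/16, so y_p = -3/16 + t/16.
General solution: y = -3/16 + t/16 + C1*exp(-4*t) + C2*exp(4*t).
Apply the initial conditions: y(0) = -3/16 + C1 + C2 = -1 and y'(0) = 1/16 - 4*C1 + 4*C2 = 0. Solving gives C1 = -51/128, C2 = -53/128.

y = -3/16 - 53*exp(4*t)/128 - 51*exp(-4*t)/128 + t/16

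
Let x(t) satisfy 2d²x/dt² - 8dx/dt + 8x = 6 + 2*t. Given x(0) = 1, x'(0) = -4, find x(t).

Divide through by 2: x'' - 4x' + 4x = 3 + t.
Characteristic equation r² - 4r + 4 = 0 has discriminant (-4)² - 4·(4) = 0, so r = 2 is a repeated root.
Hence x_h = (C1 + C2*t)*exp(2*t).
For the particular solution try x_p = A0 + A1*t. Substituting and matching coefficients of each power of t gives A0 = 1, A1 = 1/4, so x_p = 1 + t/4.
General solution: x = 1 + t/4 + C1*exp(2*t) + C2*t*exp(2*t).
Apply the initial conditions: x(0) = 1 + C1 = 1 and x'(0) = 1/4 + C2 + 2*C1 = -4. Solving gives C1 = 0, C2 = -17/4.

x = 1 + t/4 - 17*t*exp(2*t)/4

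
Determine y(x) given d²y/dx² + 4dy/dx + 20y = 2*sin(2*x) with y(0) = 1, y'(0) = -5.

Characteristic equation r² + 4r + 20 = 0 has discriminant (4)² - 4·(20) = -64 < 0, so r = -2 ± 4i.
Hence y_h = C1*cos(4*x)*exp(-2*x) + C2*exp(-2*x)*sin(4*x).
Try y_p = A*cos(2*x) + B*sin(2*x). Substituting and equating the coefficients of cos(2x) and sin(2x) gives A = -1/20, B = 1/10, so y_p = -cos(2*x)/20 + sin(2*x)/10.
General solution: y = -cos(2*x)/20 + sin(2*x)/10 + C1*cos(4*x)*exp(-2*x) + C2*exp(-2*x)*sin(4*x).
Apply the initial conditions: y(0) = -1/20 + C1 = 1 and y'(0) = 1/5 - 2*C1 + 4*C2 = -5. Solving gives C1 = 21/20, C2 = -31/40.

y = -cos(2*x)/20 + sin(2*x)/10 - 31*exp(-2*x)*sin(4*x)/40 + 21*cos(4*x)*exp(-2*x)/20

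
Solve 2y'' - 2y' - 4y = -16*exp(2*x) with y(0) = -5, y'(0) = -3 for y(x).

y = -29*exp(-x)/9 - 16*exp(2*x)/9 - 8*x*exp(2*x)/3

Divide through by 2: y'' - y' - 2y = -8*exp(2*x).
Characteristic equation r² - r - 2 = 0 factors as (r - 2)(r + 1) = 0, so r = 2, -1.
Hence y_h = C1*exp(2*x) + C2*exp(-x).
Since exp(2*x) solves the homogeneous equation (r = 2 is a root of multiplicity 1), multiply the trial by x. Try y_p = A*x*exp(2*x). Substituting into the equation and dividing by exp(2*x) gives A = -8/3, so y_p = -8*x*exp(2*x)/3.
General solution: y = C1*exp(2*x) + C2*exp(-x) - 8*x*exp(2*x)/3.
Apply the initial conditions: y(0) = C1 + C2 = -5 and y'(0) = -8/3 - C2 + 2*C1 = -3. Solving gives C1 = -16/9, C2 = -29/9.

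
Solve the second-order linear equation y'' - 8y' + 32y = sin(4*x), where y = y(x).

Characteristic equation r² - 8r + 32 = 0 has discriminant (-8)² - 4·(32) = -64 < 0, so r = 4 ± 4i.
Hence y_h = C1*cos(4*x)*exp(4*x) + C2*exp(4*x)*sin(4*x).
Try y_p = A*cos(4*x) + B*sin(4*x). Substituting and equating the coefficients of cos(4x) and sin(4x) gives A = 1/40, B = 1/80, so y_p = cos(4*x)/40 + sin(4*x)/80.

y = cos(4*x)/40 + sin(4*x)/80 + C1*cos(4*x)*exp(4*x) + C2*exp(4*x)*sin(4*x)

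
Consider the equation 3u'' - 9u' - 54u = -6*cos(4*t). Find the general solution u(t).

u = 6*sin(4*t)/325 + 17*cos(4*t)/325 + C1*exp(-3*t) + C2*exp(6*t)

Divide through by 3: u'' - 3u' - 18u = -2*cos(4*t).
Characteristic equation r² - 3r - 18 = 0 factors as (r + 3)(r - 6) = 0, so r = -3, 6.
Hence u_h = C1*exp(-3*t) + C2*exp(6*t).
Try u_p = A*cos(4*t) + B*sin(4*t). Substituting and equating the coefficients of cos(4t) and sin(4t) gives A = 17/325, B = 6/325, so u_p = 6*sin(4*t)/325 + 17*cos(4*t)/325.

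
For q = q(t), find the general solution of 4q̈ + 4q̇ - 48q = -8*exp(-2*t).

q = exp(-2*t)/5 + C1*exp(3*t) + C2*exp(-4*t)

Divide through by 4: q'' + q' - 12q = -2*exp(-2*t).
Characteristic equation r² + r - 12 = 0 factors as (r - 3)(r + 4) = 0, so r = 3, -4.
Hence q_h = C1*exp(3*t) + C2*exp(-4*t).
Try q_p = A*exp(-2*t). Substituting into the equation and dividing by exp(-2*t) gives A = 1/5, so q_p = exp(-2*t)/5.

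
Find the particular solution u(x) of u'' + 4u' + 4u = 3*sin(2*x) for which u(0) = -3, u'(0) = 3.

Characteristic equation r² + 4r + 4 = 0 has discriminant (4)² - 4·(4) = 0, so r = -2 is a repeated root.
Hence u_h = (C1 + C2*x)*exp(-2*x).
Try u_p = A*cos(2*x) + B*sin(2*x). Substituting and equating the coefficients of cos(2x) and sin(2x) gives A = -3/8, B = 0, so u_p = -3*cos(2*x)/8.
General solution: u = -3*cos(2*x)/8 + C1*exp(-2*x) + C2*x*exp(-2*x).
Apply the initial conditions: u(0) = -3/8 + C1 = -3 and u'(0) = C2 - 2*C1 = 3. Solving gives C1 = -21/8, C2 = -9/4.

u = -21*exp(-2*x)/8 - 3*cos(2*x)/8 - 9*x*exp(-2*x)/4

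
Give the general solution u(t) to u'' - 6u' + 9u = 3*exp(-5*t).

u = 3*exp(-5*t)/64 + C1*exp(3*t) + C2*t*exp(3*t)

Characteristic equation r² - 6r + 9 = 0 has discriminant (-6)² - 4·(9) = 0, so r = 3 is a repeated root.
Hence u_h = (C1 + C2*t)*exp(3*t).
Try u_p = A*exp(-5*t). Substituting into the equation and dividing by exp(-5*t) gives A = 3/64, so u_p = 3*exp(-5*t)/64.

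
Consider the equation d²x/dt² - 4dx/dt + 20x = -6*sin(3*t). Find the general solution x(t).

Characteristic equation r² - 4r + 20 = 0 has discriminant (-4)² - 4·(20) = -64 < 0, so r = 2 ± 4i.
Hence x_h = C1*cos(4*t)*exp(2*t) + C2*exp(2*t)*sin(4*t).
Try x_p = A*cos(3*t) + B*sin(3*t). Substituting and equating the coefficients of cos(3t) and sin(3t) gives A = -72/265, B = -66/265, so x_p = -72*cos(3*t)/265 - 66*sin(3*t)/265.

x = -72*cos(3*t)/265 - 66*sin(3*t)/265 + C1*cos(4*t)*exp(2*t) + C2*exp(2*t)*sin(4*t)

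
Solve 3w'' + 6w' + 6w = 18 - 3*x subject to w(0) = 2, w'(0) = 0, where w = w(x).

w = 7/2 - x/2 - exp(-x)*sin(x) - 3*cos(x)*exp(-x)/2

Divide through by 3: w'' + 2w' + 2w = 6 - x.
Characteristic equation r² + 2r + 2 = 0 has discriminant (2)² - 4·(2) = -4 < 0, so r = -1 ± i.
Hence w_h = C1*cos(x)*exp(-x) + C2*exp(-x)*sin(x).
For the particular solution try w_p = A0 + A1*x. Substituting and matching coefficients of each power of x gives A0 = 7/2, A1 = -1/2, so w_p = 7/2 - x/2.
General solution: w = 7/2 - x/2 + C1*cos(x)*exp(-x) + C2*exp(-x)*sin(x).
Apply the initial conditions: w(0) = 7/2 + C1 = 2 and w'(0) = -1/2 + C2 - C1 = 0. Solving gives C1 = -3/2, C2 = -1.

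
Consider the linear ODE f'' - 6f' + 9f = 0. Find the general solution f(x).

f = C1*exp(3*x) + C2*x*exp(3*x)

Characteristic equation r² - 6r + 9 = 0 has discriminant (-6)² - 4·(9) = 0, so r = 3 is a repeated root.
Hence f_h = (C1 + C2*x)*exp(3*x).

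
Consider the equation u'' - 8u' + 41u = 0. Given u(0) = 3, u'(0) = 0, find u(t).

Characteristic equation r² - 8r + 41 = 0 has discriminant (-8)² - 4·(41) = -100 < 0, so r = 4 ± 5i.
Hence u_h = C1*cos(5*t)*exp(4*t) + C2*exp(4*t)*sin(5*t).
Apply the initial conditions: u(0) = C1 = 3 and u'(0) = 4*C1 + 5*C2 = 0. Solving gives C1 = 3, C2 = -12/5.

u = 3*cos(5*t)*exp(4*t) - 12*exp(4*t)*sin(5*t)/5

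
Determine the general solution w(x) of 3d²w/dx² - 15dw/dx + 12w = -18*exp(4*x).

Divide through by 3: w'' - 5w' + 4w = -6*exp(4*x).
Characteristic equation r² - 5r + 4 = 0 factors as (r - 1)(r - 4) = 0, so r = 1, 4.
Hence w_h = C1*exp(x) + C2*exp(4*x).
Since exp(4*x) solves the homogeneous equation (r = 4 is a root of multiplicity 1), multiply the trial by x. Try w_p = A*x*exp(4*x). Substituting into the equation and dividing by exp(4*x) gives A = -2, so w_p = -2*x*exp(4*x).

w = C1*exp(x) + C2*exp(4*x) - 2*x*exp(4*x)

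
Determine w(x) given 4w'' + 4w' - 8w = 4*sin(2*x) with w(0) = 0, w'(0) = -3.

w = -13*exp(x)/15 - 3*sin(2*x)/20 - cos(2*x)/20 + 11*exp(-2*x)/12

Divide through by 4: w'' + w' - 2w = sin(2*x).
Characteristic equation r² + r - 2 = 0 factors as (r + 2)(r - 1) = 0, so r = -2, 1.
Hence w_h = C1*exp(-2*x) + C2*exp(x).
Try w_p = A*cos(2*x) + B*sin(2*x). Substituting and equating the coefficients of cos(2x) and sin(2x) gives A = -1/20, B = -3/20, so w_p = -3*sin(2*x)/20 - cos(2*x)/20.
General solution: w = -3*sin(2*x)/20 - cos(2*x)/20 + C1*exp(-2*x) + C2*exp(x).
Apply the initial conditions: w(0) = -1/20 + C1 + C2 = 0 and w'(0) = -3/10 + C2 - 2*C1 = -3. Solving gives C1 = 11/12, C2 = -13/15.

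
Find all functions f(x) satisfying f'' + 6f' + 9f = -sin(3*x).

f = cos(3*x)/18 + C1*exp(-3*x) + C2*x*exp(-3*x)

Characteristic equation r² + 6r + 9 = 0 has discriminant (6)² - 4·(9) = 0, so r = -3 is a repeated root.
Hence f_h = (C1 + C2*x)*exp(-3*x).
Try f_p = A*cos(3*x) + B*sin(3*x). Substituting and equating the coefficients of cos(3x) and sin(3x) gives A = 1/18, B = 0, so f_p = cos(3*x)/18.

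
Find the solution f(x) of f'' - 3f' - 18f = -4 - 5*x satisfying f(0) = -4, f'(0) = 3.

f = 19/108 - 353*exp(6*x)/324 - 250*exp(-3*x)/81 + 5*x/18

Characteristic equation r² - 3r - 18 = 0 factors as (r - 6)(r + 3) = 0, so r = 6, -3.
Hence f_h = C1*exp(6*x) + C2*exp(-3*x).
For the particular solution try f_p = A0 + A1*x. Substituting and matching coefficients of each power of x gives A0 = 19/108, A1 = 5/18, so f_p = 19/108 + 5*x/18.
General solution: f = 19/108 + 5*x/18 + C1*exp(6*x) + C2*exp(-3*x).
Apply the initial conditions: f(0) = 19/108 + C1 + C2 = -4 and f'(0) = 5/18 - 3*C2 + 6*C1 = 3. Solving gives C1 = -353/324, C2 = -250/81.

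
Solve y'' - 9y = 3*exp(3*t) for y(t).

Characteristic equation r² - 9 = 0 factors as (r - 3)(r + 3) = 0, so r = 3, -3.
Hence y_h = C1*exp(3*t) + C2*exp(-3*t).
Since exp(3*t) solves the homogeneous equation (r = 3 is a root of multiplicity 1), multiply the trial by t. Try y_p = A*t*exp(3*t). Substituting into the equation and dividing by exp(3*t) gives A = 1/2, so y_p = t*exp(3*t)/2.

y = C1*exp(3*t) + C2*exp(-3*t) + t*exp(3*t)/2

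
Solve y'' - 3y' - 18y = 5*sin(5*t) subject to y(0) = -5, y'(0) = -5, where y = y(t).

Characteristic equation r² - 3r - 18 = 0 factors as (r + 3)(r - 6) = 0, so r = -3, 6.
Hence y_h = C1*exp(-3*t) + C2*exp(6*t).
Try y_p = A*cos(5*t) + B*sin(5*t). Substituting and equating the coefficients of cos(5t) and sin(5t) gives A = 75/2074, B = -215/2074, so y_p = -215*sin(5*t)/2074 + 75*cos(5*t)/2074.
General solution: y = -215*sin(5*t)/2074 + 75*cos(5*t)/2074 + C1*exp(-3*t) + C2*exp(6*t).
Apply the initial conditions: y(0) = 75/2074 + C1 + C2 = -5 and y'(0) = -1075/2074 - 3*C1 + 6*C2 = -5. Solving gives C1 = -875/306, C2 = -1195/549.

y = -1195*exp(6*t)/549 - 875*exp(-3*t)/306 - 215*sin(5*t)/2074 + 75*cos(5*t)/2074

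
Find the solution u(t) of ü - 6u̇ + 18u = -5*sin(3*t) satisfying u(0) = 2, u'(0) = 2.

u = -2*cos(3*t)/9 - sin(3*t)/9 - 13*exp(3*t)*sin(3*t)/9 + 20*cos(3*t)*exp(3*t)/9

Characteristic equation r² - 6r + 18 = 0 has discriminant (-6)² - 4·(18) = -36 < 0, so r = 3 ± 3i.
Hence u_h = C1*cos(3*t)*exp(3*t) + C2*exp(3*t)*sin(3*t).
Try u_p = A*cos(3*t) + B*sin(3*t). Substituting and equating the coefficients of cos(3t) and sin(3t) gives A = -2/9, B = -1/9, so u_p = -2*cos(3*t)/9 - sin(3*t)/9.
General solution: u = -2*cos(3*t)/9 - sin(3*t)/9 + C1*cos(3*t)*exp(3*t) + C2*exp(3*t)*sin(3*t).
Apply the initial conditions: u(0) = -2/9 + C1 = 2 and u'(0) = -1/3 + 3*C1 + 3*C2 = 2. Solving gives C1 = 20/9, C2 = -13/9.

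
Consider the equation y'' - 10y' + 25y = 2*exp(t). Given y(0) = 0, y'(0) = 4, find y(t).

y = -exp(5*t)/8 + exp(t)/8 + 9*t*exp(5*t)/2

Characteristic equation r² - 10r + 25 = 0 has discriminant (-10)² - 4·(25) = 0, so r = 5 is a repeated root.
Hence y_h = (C1 + C2*t)*exp(5*t).
Try y_p = A*exp(t). Substituting into the equation and dividing by exp(t) gives A = 1/8, so y_p = exp(t)/8.
General solution: y = exp(t)/8 + C1*exp(5*t) + C2*t*exp(5*t).
Apply the initial conditions: y(0) = 1/8 + C1 = 0 and y'(0) = 1/8 + C2 + 5*C1 = 4. Solving gives C1 = -1/8, C2 = 9/2.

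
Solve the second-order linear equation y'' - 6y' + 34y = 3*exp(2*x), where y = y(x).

y = 3*exp(2*x)/26 + C1*cos(5*x)*exp(3*x) + C2*exp(3*x)*sin(5*x)

Characteristic equation r² - 6r + 34 = 0 has discriminant (-6)² - 4·(34) = -100 < 0, so r = 3 ± 5i.
Hence y_h = C1*cos(5*x)*exp(3*x) + C2*exp(3*x)*sin(5*x).
Try y_p = A*exp(2*x). Substituting into the equation and dividing by exp(2*x) gives A = 3/26, so y_p = 3*exp(2*x)/26.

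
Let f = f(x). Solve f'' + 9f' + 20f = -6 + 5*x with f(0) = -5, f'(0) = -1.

Characteristic equation r² + 9r + 20 = 0 factors as (r + 4)(r + 5) = 0, so r = -4, -5.
Hence f_h = C1*exp(-4*x) + C2*exp(-5*x).
For the particular solution try f_p = A0 + A1*x. Substituting and matching coefficients of each power of x gives A0 = -33/80, A1 = 1/4, so f_p = -33/80 + x/4.
General solution: f = -33/80 + x/4 + C1*exp(-4*x) + C2*exp(-5*x).
Apply the initial conditions: f(0) = -33/80 + C1 + C2 = -5 and f'(0) = 1/4 - 5*C2 - 4*C1 = -1. Solving gives C1 = -387/16, C2 = 98/5.

f = -33/80 - 387*exp(-4*x)/16 + x/4 + 98*exp(-5*x)/5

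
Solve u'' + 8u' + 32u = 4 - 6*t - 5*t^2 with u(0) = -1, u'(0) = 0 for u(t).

Characteristic equation r² + 8r + 32 = 0 has discriminant (8)² - 4·(32) = -64 < 0, so r = -4 ± 4i.
Hence u_h = C1*cos(4*t)*exp(-4*t) + C2*exp(-4*t)*sin(4*t).
For the particular solution try u_p = A0 + A1*t + A2*t^2. Substituting and matching coefficients of each power of t gives A0 = 83/512, A1 = -7/64, A2 = -5/32, so u_p = 83/512 - 7*t/64 - 5*t^2/32.
General solution: u = 83/512 - 7*t/64 - 5*t^2/32 + C1*cos(4*t)*exp(-4*t) + C2*exp(-4*t)*sin(4*t).
Apply the initial conditions: u(0) = 83/512 + C1 = -1 and u'(0) = -7/64 - 4*C1 + 4*C2 = 0. Solving gives C1 = -595/512, C2 = -581/512.

u = 83/512 - 7*t/64 - 5*t**2/32 - 595*cos(4*t)*exp(-4*t)/512 - 581*exp(-4*t)*sin(4*t)/512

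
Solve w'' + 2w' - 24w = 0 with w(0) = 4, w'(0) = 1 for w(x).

w = 3*exp(-6*x)/2 + 5*exp(4*x)/2

Characteristic equation r² + 2r - 24 = 0 factors as (r - 4)(r + 6) = 0, so r = 4, -6.
Hence w_h = C1*exp(4*x) + C2*exp(-6*x).
Apply the initial conditions: w(0) = C1 + C2 = 4 and w'(0) = -6*C2 + 4*C1 = 1. Solving gives C1 = 5/2, C2 = 3/2.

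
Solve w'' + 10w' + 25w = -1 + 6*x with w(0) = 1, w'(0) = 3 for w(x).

w = -17/125 + 6*x/25 + 142*exp(-5*x)/125 + 211*x*exp(-5*x)/25

Characteristic equation r² + 10r + 25 = 0 has discriminant (10)² - 4·(25) = 0, so r = -5 is a repeated root.
Hence w_h = (C1 + C2*x)*exp(-5*x).
For the particular solution try w_p = A0 + A1*x. Substituting and matching coefficients of each power of x gives A0 = -17/125, A1 = 6/25, so w_p = -17/125 + 6*x/25.
General solution: w = -17/125 + 6*x/25 + C1*exp(-5*x) + C2*x*exp(-5*x).
Apply the initial conditions: w(0) = -17/125 + C1 = 1 and w'(0) = 6/25 + C2 - 5*C1 = 3. Solving gives C1 = 142/125, C2 = 211/25.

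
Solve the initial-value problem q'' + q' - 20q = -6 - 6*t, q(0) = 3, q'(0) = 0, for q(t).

Characteristic equation r² + r - 20 = 0 factors as (r + 5)(r - 4) = 0, so r = -5, 4.
Hence q_h = C1*exp(-5*t) + C2*exp(4*t).
For the particular solution try q_p = A0 + A1*t. Substituting and matching coefficients of each power of t gives A0 = 63/200, A1 = 3/10, so q_p = 63/200 + 3*t/10.
General solution: q = 63/200 + 3*t/10 + C1*exp(-5*t) + C2*exp(4*t).
Apply the initial conditions: q(0) = 63/200 + C1 + C2 = 3 and q'(0) = 3/10 - 5*C1 + 4*C2 = 0. Solving gives C1 = 92/75, C2 = 35/24.

q = 63/200 + 3*t/10 + 35*exp(4*t)/24 + 92*exp(-5*t)/75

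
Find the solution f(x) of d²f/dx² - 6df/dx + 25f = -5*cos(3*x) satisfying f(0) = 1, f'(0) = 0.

f = -4*cos(3*x)/29 + 9*sin(3*x)/58 - 225*exp(3*x)*sin(4*x)/232 + 33*cos(4*x)*exp(3*x)/29

Characteristic equation r² - 6r + 25 = 0 has discriminant (-6)² - 4·(25) = -64 < 0, so r = 3 ± 4i.
Hence f_h = C1*cos(4*x)*exp(3*x) + C2*exp(3*x)*sin(4*x).
Try f_p = A*cos(3*x) + B*sin(3*x). Substituting and equating the coefficients of cos(3x) and sin(3x) gives A = -4/29, B = 9/58, so f_p = -4*cos(3*x)/29 + 9*sin(3*x)/58.
General solution: f = -4*cos(3*x)/29 + 9*sin(3*x)/58 + C1*cos(4*x)*exp(3*x) + C2*exp(3*x)*sin(4*x).
Apply the initial conditions: f(0) = -4/29 + C1 = 1 and f'(0) = 27/58 + 3*C1 + 4*C2 = 0. Solving gives C1 = 33/29, C2 = -225/232.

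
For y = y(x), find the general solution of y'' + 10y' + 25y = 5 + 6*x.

Characteristic equation r² + 10r + 25 = 0 has discriminant (10)² - 4·(25) = 0, so r = -5 is a repeated root.
Hence y_h = (C1 + C2*x)*exp(-5*x).
For the particular solution try y_p = A0 + A1*x. Substituting and matching coefficients of each power of x gives A0 = 13/125, A1 = 6/25, so y_p = 13/125 + 6*x/25.

y = 13/125 + 6*x/25 + C1*exp(-5*x) + C2*x*exp(-5*x)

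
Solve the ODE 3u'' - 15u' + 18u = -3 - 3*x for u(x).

Divide through by 3: u'' - 5u' + 6u = -1 - x.
Characteristic equation r² - 5r + 6 = 0 factors as (r - 2)(r - 3) = 0, so r = 2, 3.
Hence u_h = C1*exp(2*x) + C2*exp(3*x).
For the particular solution try u_p = A0 + A1*x. Substituting and matching coefficients of each power of x gives A0 = -11/36, A1 = -1/6, so u_p = -11/36 - x/6.

u = -11/36 - x/6 + C1*exp(2*x) + C2*exp(3*x)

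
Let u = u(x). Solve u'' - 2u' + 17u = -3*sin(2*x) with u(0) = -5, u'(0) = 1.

u = -39*sin(2*x)/185 - 12*cos(2*x)/185 - 913*cos(4*x)*exp(x)/185 + 294*exp(x)*sin(4*x)/185

Characteristic equation r² - 2r + 17 = 0 has discriminant (-2)² - 4·(17) = -64 < 0, so r = 1 ± 4i.
Hence u_h = C1*cos(4*x)*exp(x) + C2*exp(x)*sin(4*x).
Try u_p = A*cos(2*x) + B*sin(2*x). Substituting and equating the coefficients of cos(2x) and sin(2x) gives A = -12/185, B = -39/185, so u_p = -39*sin(2*x)/185 - 12*cos(2*x)/185.
General solution: u = -39*sin(2*x)/185 - 12*cos(2*x)/185 + C1*cos(4*x)*exp(x) + C2*exp(x)*sin(4*x).
Apply the initial conditions: u(0) = -12/185 + C1 = -5 and u'(0) = -78/185 + C1 + 4*C2 = 1. Solving gives C1 = -913/185, C2 = 294/185.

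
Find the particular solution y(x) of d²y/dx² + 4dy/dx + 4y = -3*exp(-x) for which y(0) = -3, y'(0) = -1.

Characteristic equation r² + 4r + 4 = 0 has discriminant (4)² - 4·(4) = 0, so r = -2 is a repeated root.
Hence y_h = (C1 + C2*x)*exp(-2*x).
Try y_p = A*exp(-x). Substituting into the equation and dividing by exp(-x) gives A = -3, so y_p = -3*exp(-x).
General solution: y = -3*exp(-x) + C1*exp(-2*x) + C2*x*exp(-2*x).
Apply the initial conditions: y(0) = -3 + C1 = -3 and y'(0) = 3 + C2 - 2*C1 = -1. Solving gives C1 = 0, C2 = -4.

y = -3*exp(-x) - 4*x*exp(-2*x)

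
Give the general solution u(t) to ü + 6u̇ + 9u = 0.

u = C1*exp(-3*t) + C2*t*exp(-3*t)

Characteristic equation r² + 6r + 9 = 0 has discriminant (6)² - 4·(9) = 0, so r = -3 is a repeated root.
Hence u_h = (C1 + C2*t)*exp(-3*t).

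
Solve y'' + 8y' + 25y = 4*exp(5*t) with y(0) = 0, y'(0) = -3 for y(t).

y = 2*exp(5*t)/45 - 17*exp(-4*t)*sin(3*t)/15 - 2*cos(3*t)*exp(-4*t)/45

Characteristic equation r² + 8r + 25 = 0 has discriminant (8)² - 4·(25) = -36 < 0, so r = -4 ± 3i.
Hence y_h = C1*cos(3*t)*exp(-4*t) + C2*exp(-4*t)*sin(3*t).
Try y_p = A*exp(5*t). Substituting into the equation and dividing by exp(5*t) gives A = 2/45, so y_p = 2*exp(5*t)/45.
General solution: y = 2*exp(5*t)/45 + C1*cos(3*t)*exp(-4*t) + C2*exp(-4*t)*sin(3*t).
Apply the initial conditions: y(0) = 2/45 + C1 = 0 and y'(0) = 2/9 - 4*C1 + 3*C2 = -3. Solving gives C1 = -2/45, C2 = -17/15.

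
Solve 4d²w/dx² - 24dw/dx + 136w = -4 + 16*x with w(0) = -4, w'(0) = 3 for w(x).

w = -5/578 + 2*x/17 - 2307*cos(5*x)*exp(3*x)/578 + 8587*exp(3*x)*sin(5*x)/2890

Divide through by 4: w'' - 6w' + 34w = -1 + 4*x.
Characteristic equation r² - 6r + 34 = 0 has discriminant (-6)² - 4·(34) = -100 < 0, so r = 3 ± 5i.
Hence w_h = C1*cos(5*x)*exp(3*x) + C2*exp(3*x)*sin(5*x).
For the particular solution try w_p = A0 + A1*x. Substituting and matching coefficients of each power of x gives A0 = -5/578, A1 = 2/17, so w_p = -5/578 + 2*x/17.
General solution: w = -5/578 + 2*x/17 + C1*cos(5*x)*exp(3*x) + C2*exp(3*x)*sin(5*x).
Apply the initial conditions: w(0) = -5/578 + C1 = -4 and w'(0) = 2/17 + 3*C1 + 5*C2 = 3. Solving gives C1 = -2307/578, C2 = 8587/2890.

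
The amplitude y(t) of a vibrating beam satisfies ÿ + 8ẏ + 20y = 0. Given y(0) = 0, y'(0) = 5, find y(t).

Characteristic equation r² + 8r + 20 = 0 has discriminant (8)² - 4·(20) = -16 < 0, so r = -4 ± 2i.
Hence y_h = C1*cos(2*t)*exp(-4*t) + C2*exp(-4*t)*sin(2*t).
Apply the initial conditions: y(0) = C1 = 0 and y'(0) = -4*C1 + 2*C2 = 5. Solving gives C1 = 0, C2 = 5/2.

y = 5*exp(-4*t)*sin(2*t)/2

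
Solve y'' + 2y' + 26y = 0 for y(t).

y = C1*cos(5*t)*exp(-t) + C2*exp(-t)*sin(5*t)

Characteristic equation r² + 2r + 26 = 0 has discriminant (2)² - 4·(26) = -100 < 0, so r = -1 ± 5i.
Hence y_h = C1*cos(5*t)*exp(-t) + C2*exp(-t)*sin(5*t).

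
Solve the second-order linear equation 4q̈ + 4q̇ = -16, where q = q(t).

Divide through by 4: q'' + q' = -4.
Characteristic equation r² + r = 0 factors as (r + 1)r = 0, so r = -1, 0.
Hence q_h = C1*exp(-t) + C2.
Since 1 solves the homogeneous equation (r = 0 is a root of multiplicity 1), multiply the trial by t. Try q_p = A*t. Substituting into the equation and dividing by 1 gives A = -4, so q_p = -4*t.

q = C2 - 4*t + C1*exp(-t)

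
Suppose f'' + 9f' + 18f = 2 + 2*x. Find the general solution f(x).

Characteristic equation r² + 9r + 18 = 0 factors as (r + 6)(r + 3) = 0, so r = -6, -3.
Hence f_h = C1*exp(-6*x) + C2*exp(-3*x).
For the particular solution try f_p = A0 + A1*x. Substituting and matching coefficients of each power of x gives A0 = 1/18, A1 = 1/9, so f_p = 1/18 + x/9.

f = 1/18 + x/9 + C1*exp(-6*x) + C2*exp(-3*x)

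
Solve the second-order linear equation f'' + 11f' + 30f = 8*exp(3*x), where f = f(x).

Characteristic equation r² + 11r + 30 = 0 factors as (r + 5)(r + 6) = 0, so r = -5, -6.
Hence f_h = C1*exp(-5*x) + C2*exp(-6*x).
Try f_p = A*exp(3*x). Substituting into the equation and dividing by exp(3*x) gives A = 1/9, so f_p = exp(3*x)/9.

f = exp(3*x)/9 + C1*exp(-5*x) + C2*exp(-6*x)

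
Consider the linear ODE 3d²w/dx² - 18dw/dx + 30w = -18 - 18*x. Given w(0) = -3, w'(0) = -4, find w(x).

Divide through by 3: w'' - 6w' + 10w = -6 - 6*x.
Characteristic equation r² - 6r + 10 = 0 has discriminant (-6)² - 4·(10) = -4 < 0, so r = 3 ± i.
Hence w_h = C1*cos(x)*exp(3*x) + C2*exp(3*x)*sin(x).
For the particular solution try w_p = A0 + A1*x. Substituting and matching coefficients of each power of x gives A0 = -24/25, A1 = -3/5, so w_p = -24/25 - 3*x/5.
General solution: w = -24/25 - 3*x/5 + C1*cos(x)*exp(3*x) + C2*exp(3*x)*sin(x).
Apply the initial conditions: w(0) = -24/25 + C1 = -3 and w'(0) = -3/5 + C2 + 3*C1 = -4. Solving gives C1 = -51/25, C2 = 68/25.

w = -24/25 - 3*x/5 - 51*cos(x)*exp(3*x)/25 + 68*exp(3*x)*sin(x)/25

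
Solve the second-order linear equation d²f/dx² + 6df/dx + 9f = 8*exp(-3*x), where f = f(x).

Characteristic equation r² + 6r + 9 = 0 has discriminant (6)² - 4·(9) = 0, so r = -3 is a repeated root.
Hence f_h = (C1 + C2*x)*exp(-3*x).
Since exp(-3*x) solves the homogeneous equation (r = -3 is a root of multiplicity 2), multiply the trial by x^2. Try f_p = A*x^2*exp(-3*x). Substituting into the equation and dividing by exp(-3*x) gives A = 4, so f_p = 4*x^2*exp(-3*x).

f = C1*exp(-3*x) + 4*x**2*exp(-3*x) + C2*x*exp(-3*x)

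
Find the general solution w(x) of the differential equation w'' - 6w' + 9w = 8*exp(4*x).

w = 8*exp(4*x) + C1*exp(3*x) + C2*x*exp(3*x)

Characteristic equation r² - 6r + 9 = 0 has discriminant (-6)² - 4·(9) = 0, so r = 3 is a repeated root.
Hence w_h = (C1 + C2*x)*exp(3*x).
Try w_p = A*exp(4*x). Substituting into the equation and dividing by exp(4*x) gives A = 8, so w_p = 8*exp(4*x).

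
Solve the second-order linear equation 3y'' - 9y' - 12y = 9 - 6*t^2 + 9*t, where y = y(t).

Divide through by 3: y'' - 3y' - 4y = 3 - 2*t^2 + 3*t.
Characteristic equation r² - 3r - 4 = 0 factors as (r + 1)(r - 4) = 0, so r = -1, 4.
Hence y_h = C1*exp(-t) + C2*exp(4*t).
For the particular solution try y_p = A0 + A1*t + A2*t^2. Substituting and matching coefficients of each power of t gives A0 = 5/8, A1 = -3/2, A2 = 1/2, so y_p = 5/8 + t^2/2 - 3*t/2.

y = 5/8 + t**2/2 - 3*t/2 + C1*exp(-t) + C2*exp(4*t)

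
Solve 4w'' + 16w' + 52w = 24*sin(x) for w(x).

w = -3*cos(x)/20 + 9*sin(x)/20 + C1*cos(3*x)*exp(-2*x) + C2*exp(-2*x)*sin(3*x)

Divide through by 4: w'' + 4w' + 13w = 6*sin(x).
Characteristic equation r² + 4r + 13 = 0 has discriminant (4)² - 4·(13) = -36 < 0, so r = -2 ± 3i.
Hence w_h = C1*cos(3*x)*exp(-2*x) + C2*exp(-2*x)*sin(3*x).
Try w_p = A*cos(x) + B*sin(x). Substituting and equating the coefficients of cos(x) and sin(x) gives A = -3/20, B = 9/20, so w_p = -3*cos(x)/20 + 9*sin(x)/20.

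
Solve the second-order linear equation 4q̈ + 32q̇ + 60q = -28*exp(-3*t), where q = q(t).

Divide through by 4: q'' + 8q' + 15q = -7*exp(-3*t).
Characteristic equation r² + 8r + 15 = 0 factors as (r + 5)(r + 3) = 0, so r = -5, -3.
Hence q_h = C1*exp(-5*t) + C2*exp(-3*t).
Since exp(-3*t) solves the homogeneous equation (r = -3 is a root of multiplicity 1), multiply the trial by t. Try q_p = A*t*exp(-3*t). Substituting into the equation and dividing by exp(-3*t) gives A = -7/2, so q_p = -7*t*exp(-3*t)/2.

q = C1*exp(-5*t) + C2*exp(-3*t) - 7*t*exp(-3*t)/2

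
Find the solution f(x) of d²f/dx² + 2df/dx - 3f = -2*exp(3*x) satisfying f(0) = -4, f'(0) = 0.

f = -13*exp(-3*x)/12 - 11*exp(x)/4 - exp(3*x)/6

Characteristic equation r² + 2r - 3 = 0 factors as (r + 3)(r - 1) = 0, so r = -3, 1.
Hence f_h = C1*exp(-3*x) + C2*exp(x).
Try f_p = A*exp(3*x). Substituting into the equation and dividing by exp(3*x) gives A = -1/6, so f_p = -exp(3*x)/6.
General solution: f = -exp(3*x)/6 + C1*exp(-3*x) + C2*exp(x).
Apply the initial conditions: f(0) = -1/6 + C1 + C2 = -4 and f'(0) = -1/2 + C2 - 3*C1 = 0. Solving gives C1 = -13/12, C2 = -11/4.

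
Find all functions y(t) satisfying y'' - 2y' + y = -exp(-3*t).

Characteristic equation r² - 2r + 1 = 0 has discriminant (-2)² - 4·(1) = 0, so r = 1 is a repeated root.
Hence y_h = (C1 + C2*t)*exp(t).
Try y_p = A*exp(-3*t). Substituting into the equation and dividing by exp(-3*t) gives A = -1/16, so y_p = -exp(-3*t)/16.

y = -exp(-3*t)/16 + C1*exp(t) + C2*t*exp(t)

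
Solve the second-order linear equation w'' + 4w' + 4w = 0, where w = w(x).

Characteristic equation r² + 4r + 4 = 0 has discriminant (4)² - 4·(4) = 0, so r = -2 is a repeated root.
Hence w_h = (C1 + C2*x)*exp(-2*x).

w = C1*exp(-2*x) + C2*x*exp(-2*x)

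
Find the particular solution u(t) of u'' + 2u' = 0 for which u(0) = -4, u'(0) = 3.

Characteristic equation r² + 2r = 0 factors as (r + 2)r = 0, so r = -2, 0.
Hence u_h = C1*exp(-2*t) + C2.
Apply the initial conditions: u(0) = C1 + C2 = -4 and u'(0) = -2*C1 = 3. Solving gives C1 = -3/2, C2 = -5/2.

u = -5/2 - 3*exp(-2*t)/2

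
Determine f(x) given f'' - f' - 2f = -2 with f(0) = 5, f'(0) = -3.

f = 1 + exp(2*x)/3 + 11*exp(-x)/3

Characteristic equation r² - r - 2 = 0 factors as (r + 1)(r - 2) = 0, so r = -1, 2.
Hence f_h = C1*exp(-x) + C2*exp(2*x).
For the particular solution try f_p = A0. Substituting and matching coefficients of each power of x gives A0 = 1, so f_p = 1.
General solution: f = 1 + C1*exp(-x) + C2*exp(2*x).
Apply the initial conditions: f(0) = 1 + C1 + C2 = 5 and f'(0) = -C1 + 2*C2 = -3. Solving gives C1 = 11/3, C2 = 1/3.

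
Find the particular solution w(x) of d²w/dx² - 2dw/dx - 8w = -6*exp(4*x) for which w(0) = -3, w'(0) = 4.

Characteristic equation r² - 2r - 8 = 0 factors as (r + 2)(r - 4) = 0, so r = -2, 4.
Hence w_h = C1*exp(-2*x) + C2*exp(4*x).
Since exp(4*x) solves the homogeneous equation (r = 4 is a root of multiplicity 1), multiply the trial by x. Try w_p = A*x*exp(4*x). Substituting into the equation and dividing by exp(4*x) gives A = -1, so w_p = -x*exp(4*x).
General solution: w = C1*exp(-2*x) + C2*exp(4*x) - x*exp(4*x).
Apply the initial conditions: w(0) = C1 + C2 = -3 and w'(0) = -1 - 2*C1 + 4*C2 = 4. Solving gives C1 = -17/6, C2 = -1/6.

w = -17*exp(-2*x)/6 - exp(4*x)/6 - x*exp(4*x)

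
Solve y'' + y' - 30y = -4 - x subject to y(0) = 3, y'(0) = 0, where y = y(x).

y = 121/900 + x/30 + 39*exp(5*x)/25 + 47*exp(-6*x)/36

Characteristic equation r² + r - 30 = 0 factors as (r - 5)(r + 6) = 0, so r = 5, -6.
Hence y_h = C1*exp(5*x) + C2*exp(-6*x).
For the particular solution try y_p = A0 + A1*x. Substituting and matching coefficients of each power of x gives A0 = 121/900, A1 = 1/30, so y_p = 121/900 + x/30.
General solution: y = 121/900 + x/30 + C1*exp(5*x) + C2*exp(-6*x).
Apply the initial conditions: y(0) = 121/900 + C1 + C2 = 3 and y'(0) = 1/30 - 6*C2 + 5*C1 = 0. Solving gives C1 = 39/25, C2 = 47/36.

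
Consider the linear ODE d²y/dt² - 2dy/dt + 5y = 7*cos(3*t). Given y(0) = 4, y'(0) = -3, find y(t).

Characteristic equation r² - 2r + 5 = 0 has discriminant (-2)² - 4·(5) = -16 < 0, so r = 1 ± 2i.
Hence y_h = C1*cos(2*t)*exp(t) + C2*exp(t)*sin(2*t).
Try y_p = A*cos(3*t) + B*sin(3*t). Substituting and equating the coefficients of cos(3t) and sin(3t) gives A = -7/13, B = -21/26, so y_p = -21*sin(3*t)/26 - 7*cos(3*t)/13.
General solution: y = -21*sin(3*t)/26 - 7*cos(3*t)/13 + C1*cos(2*t)*exp(t) + C2*exp(t)*sin(2*t).
Apply the initial conditions: y(0) = -7/13 + C1 = 4 and y'(0) = -63/26 + C1 + 2*C2 = -3. Solving gives C1 = 59/13, C2 = -133/52.

y = -21*sin(3*t)/26 - 7*cos(3*t)/13 - 133*exp(t)*sin(2*t)/52 + 59*cos(2*t)*exp(t)/13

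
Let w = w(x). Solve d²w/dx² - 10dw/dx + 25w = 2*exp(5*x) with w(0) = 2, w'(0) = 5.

Characteristic equation r² - 10r + 25 = 0 has discriminant (-10)² - 4·(25) = 0, so r = 5 is a repeated root.
Hence w_h = (C1 + C2*x)*exp(5*x).
Since exp(5*x) solves the homogeneous equation (r = 5 is a root of multiplicity 2), multiply the trial by x^2. Try w_p = A*x^2*exp(5*x). Substituting into the equation and dividing by exp(5*x) gives A = 1, so w_p = x^2*exp(5*x).
General solution: w = C1*exp(5*x) + x^2*exp(5*x) + C2*x*exp(5*x).
Apply the initial conditions: w(0) = C1 = 2 and w'(0) = C2 + 5*C1 = 5. Solving gives C1 = 2, C2 = -5.

w = 2*exp(5*x) + x**2*exp(5*x) - 5*x*exp(5*x)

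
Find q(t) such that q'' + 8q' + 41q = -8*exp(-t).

Characteristic equation r² + 8r + 41 = 0 has discriminant (8)² - 4·(41) = -100 < 0, so r = -4 ± 5i.
Hence q_h = C1*cos(5*t)*exp(-4*t) + C2*exp(-4*t)*sin(5*t).
Try q_p = A*exp(-t). Substituting into the equation and dividing by exp(-t) gives A = -4/17, so q_p = -4*exp(-t)/17.

q = -4*exp(-t)/17 + C1*cos(5*t)*exp(-4*t) + C2*exp(-4*t)*sin(5*t)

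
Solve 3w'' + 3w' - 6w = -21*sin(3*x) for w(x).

Divide through by 3: w'' + w' - 2w = -7*sin(3*x).
Characteristic equation r² + r - 2 = 0 factors as (r - 1)(r + 2) = 0, so r = 1, -2.
Hence w_h = C1*exp(x) + C2*exp(-2*x).
Try w_p = A*cos(3*x) + B*sin(3*x). Substituting and equating the coefficients of cos(3x) and sin(3x) gives A = 21/130, B = 77/130, so w_p = 21*cos(3*x)/130 + 77*sin(3*x)/130.

w = 21*cos(3*x)/130 + 77*sin(3*x)/130 + C1*exp(x) + C2*exp(-2*x)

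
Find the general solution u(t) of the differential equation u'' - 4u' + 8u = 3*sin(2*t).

u = 3*cos(2*t)/10 + 3*sin(2*t)/20 + C1*cos(2*t)*exp(2*t) + C2*exp(2*t)*sin(2*t)

Characteristic equation r² - 4r + 8 = 0 has discriminant (-4)² - 4·(8) = -16 < 0, so r = 2 ± 2i.
Hence u_h = C1*cos(2*t)*exp(2*t) + C2*exp(2*t)*sin(2*t).
Try u_p = A*cos(2*t) + B*sin(2*t). Substituting and equating the coefficients of cos(2t) and sin(2t) gives A = 3/10, B = 3/20, so u_p = 3*cos(2*t)/10 + 3*sin(2*t)/20.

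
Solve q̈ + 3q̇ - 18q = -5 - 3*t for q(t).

q = 11/36 + t/6 + C1*exp(-6*t) + C2*exp(3*t)

Characteristic equation r² + 3r - 18 = 0 factors as (r + 6)(r - 3) = 0, so r = -6, 3.
Hence q_h = C1*exp(-6*t) + C2*exp(3*t).
For the particular solution try q_p = A0 + A1*t. Substituting and matching coefficients of each power of t gives A0 = 11/36, A1 = 1/6, so q_p = 11/36 + t/6.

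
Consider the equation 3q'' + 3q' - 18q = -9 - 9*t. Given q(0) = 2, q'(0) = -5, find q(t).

Divide through by 3: q'' + q' - 6q = -3 - 3*t.
Characteristic equation r² + r - 6 = 0 factors as (r + 3)(r - 2) = 0, so r = -3, 2.
Hence q_h = C1*exp(-3*t) + C2*exp(2*t).
For the particular solution try q_p = A0 + A1*t. Substituting and matching coefficients of each power of t gives A0 = 7/12, A1 = 1/2, so q_p = 7/12 + t/2.
General solution: q = 7/12 + t/2 + C1*exp(-3*t) + C2*exp(2*t).
Apply the initial conditions: q(0) = 7/12 + C1 + C2 = 2 and q'(0) = 1/2 - 3*C1 + 2*C2 = -5. Solving gives C1 = 5/3, C2 = -1/4.

q = 7/12 + t/2 - exp(2*t)/4 + 5*exp(-3*t)/3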